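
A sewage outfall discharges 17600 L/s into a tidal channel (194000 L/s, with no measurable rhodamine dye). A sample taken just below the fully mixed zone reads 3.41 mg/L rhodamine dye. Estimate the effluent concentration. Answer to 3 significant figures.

41.0 mg/L

Mass balance: 194000·0 + 17600·Cₑ = 211600·3.410
→ Cₑ = (211600·3.410 − 194000·0) / 17600 = 41.00 mg/L.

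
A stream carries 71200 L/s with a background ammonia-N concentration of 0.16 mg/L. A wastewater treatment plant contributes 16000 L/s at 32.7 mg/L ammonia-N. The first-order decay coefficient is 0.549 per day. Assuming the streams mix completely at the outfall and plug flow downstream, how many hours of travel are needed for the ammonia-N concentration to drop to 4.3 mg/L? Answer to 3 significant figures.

After mixing, C = (71200·0.1600 + 16000·32.70) / 87200 = 534600/87200 = 6.131 mg/L.
6.131·exp(−k·t) = 4.3 → t = ln(6.131/4.3)/k = 55820 s = 15.51 h.

15.5 h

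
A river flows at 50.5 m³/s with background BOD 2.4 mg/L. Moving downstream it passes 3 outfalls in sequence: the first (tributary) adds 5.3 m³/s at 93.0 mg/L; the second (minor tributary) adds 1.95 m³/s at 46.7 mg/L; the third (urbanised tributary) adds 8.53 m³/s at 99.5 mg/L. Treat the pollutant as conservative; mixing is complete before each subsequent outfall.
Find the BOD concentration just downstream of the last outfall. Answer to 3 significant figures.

Below outfall 1: Q → 55.80 m³/s, C = (50.50·2.400 + 5.300·93.00)/55.80 = 11.01 mg/L.
Below outfall 2: Q → 57.75 m³/s, C = (55.80·11.01 + 1.950·46.70)/57.75 = 12.21 mg/L.
Below outfall 3: Q → 66.28 m³/s, C = (57.75·12.21 + 8.530·99.50)/66.28 = 23.44 mg/L.

23.4 mg/L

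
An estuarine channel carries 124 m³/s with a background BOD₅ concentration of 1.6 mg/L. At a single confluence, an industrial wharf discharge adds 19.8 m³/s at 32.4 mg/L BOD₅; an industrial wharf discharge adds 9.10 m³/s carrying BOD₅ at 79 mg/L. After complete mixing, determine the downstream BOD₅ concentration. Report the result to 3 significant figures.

Mixed concentration C = ΣQC/ΣQ = (124.0·1.600 + 19.80·32.40 + 9.100·79.00) / 152.9 = 1559/152.9 = 10.20 mg/L.

10.2 mg/L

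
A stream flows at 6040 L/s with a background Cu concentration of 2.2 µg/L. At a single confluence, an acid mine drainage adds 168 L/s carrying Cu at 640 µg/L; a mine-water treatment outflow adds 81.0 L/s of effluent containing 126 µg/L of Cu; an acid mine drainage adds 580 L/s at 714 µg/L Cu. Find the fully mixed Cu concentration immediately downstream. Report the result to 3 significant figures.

Conservation of mass: C = (6040·2.200 + 168.0·640.0 + 81.00·126.0 + 580.0·714.0) / 6869 = 545100/6869 = 79.36 µg/L.

79.4 µg/L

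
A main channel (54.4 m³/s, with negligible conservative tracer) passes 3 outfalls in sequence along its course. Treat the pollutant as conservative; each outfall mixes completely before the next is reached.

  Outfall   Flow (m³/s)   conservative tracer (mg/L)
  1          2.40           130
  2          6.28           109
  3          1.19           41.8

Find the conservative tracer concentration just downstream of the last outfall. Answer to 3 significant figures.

Below outfall 1: Q → 56.80 m³/s, C = (54.40·0 + 2.400·130.0)/56.80 = 5.493 mg/L.
Below outfall 2: Q → 63.08 m³/s, C = (56.80·5.493 + 6.280·109.0)/63.08 = 15.80 mg/L.
Below outfall 3: Q → 64.27 m³/s, C = (63.08·15.80 + 1.190·41.80)/64.27 = 16.28 mg/L.

16.3 mg/L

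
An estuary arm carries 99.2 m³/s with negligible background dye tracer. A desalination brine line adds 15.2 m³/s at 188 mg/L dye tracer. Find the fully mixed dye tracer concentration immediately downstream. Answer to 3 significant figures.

Flow-weighted average: C = (99.20·0 + 15.20·188.0) / 114.4 = 2858/114.4 = 24.98 mg/L.

25.0 mg/L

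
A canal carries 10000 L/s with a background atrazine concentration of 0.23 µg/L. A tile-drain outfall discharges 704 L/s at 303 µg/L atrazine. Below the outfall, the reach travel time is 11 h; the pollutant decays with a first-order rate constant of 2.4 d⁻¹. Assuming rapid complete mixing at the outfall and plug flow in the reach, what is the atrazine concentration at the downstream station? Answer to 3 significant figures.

Conservation of mass: C = (10000·0.2300 + 704.0·303.0) / 10700 = 215600/10700 = 20.14 µg/L.
After decay, C = 20.14 × e^(−kt) = 20.14 × 0.3329 = 6.705 µg/L.

6.71 µg/L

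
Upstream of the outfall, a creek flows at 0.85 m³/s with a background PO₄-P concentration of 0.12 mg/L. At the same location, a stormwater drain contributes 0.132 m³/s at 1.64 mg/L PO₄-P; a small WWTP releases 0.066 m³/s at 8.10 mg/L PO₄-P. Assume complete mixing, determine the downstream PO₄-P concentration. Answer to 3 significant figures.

After mixing, C = (0.8500·0.1200 + 0.1320·1.640 + 0.06600·8.100) / 1.048 = 0.8531/1.048 = 0.8140 mg/L.

0.814 mg/L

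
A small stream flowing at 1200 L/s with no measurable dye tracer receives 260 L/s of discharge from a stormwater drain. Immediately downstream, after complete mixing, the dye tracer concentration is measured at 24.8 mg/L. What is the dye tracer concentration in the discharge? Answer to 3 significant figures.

139 mg/L

Mass balance: 1200·0 + 260.0·Cₑ = 1460·24.80
→ Cₑ = (1460·24.80 − 1200·0) / 260.0 = 139.3 mg/L.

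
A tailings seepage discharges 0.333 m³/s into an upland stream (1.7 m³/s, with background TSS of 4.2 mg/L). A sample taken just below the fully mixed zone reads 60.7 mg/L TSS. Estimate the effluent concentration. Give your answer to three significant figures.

349 mg/L

Mass balance: 1.700·4.200 + 0.3330·Cₑ = 2.033·60.70
→ Cₑ = (2.033·60.70 − 1.700·4.200) / 0.3330 = 349.1 mg/L.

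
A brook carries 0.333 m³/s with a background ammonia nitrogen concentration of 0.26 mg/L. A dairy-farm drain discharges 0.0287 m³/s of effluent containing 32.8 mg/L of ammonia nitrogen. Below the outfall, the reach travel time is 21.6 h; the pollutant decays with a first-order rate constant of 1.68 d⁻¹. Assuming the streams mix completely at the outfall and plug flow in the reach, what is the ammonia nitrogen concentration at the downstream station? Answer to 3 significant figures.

Flow-weighted average: C = (0.3330·0.2600 + 0.02870·32.80) / 0.3617 = 1.028/0.3617 = 2.842 mg/L.
Decay over the reach: 2.842·exp(−kt) = 2.842·0.2205 = 0.6266 mg/L.

0.627 mg/L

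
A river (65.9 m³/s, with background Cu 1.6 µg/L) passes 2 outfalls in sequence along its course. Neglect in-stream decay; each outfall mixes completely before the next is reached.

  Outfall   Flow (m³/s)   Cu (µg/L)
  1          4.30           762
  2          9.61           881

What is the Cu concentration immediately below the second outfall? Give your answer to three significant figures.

Below outfall 1: Q → 70.20 m³/s, C = (65.90·1.600 + 4.300·762.0)/70.20 = 48.18 µg/L.
Below outfall 2: Q → 79.81 m³/s, C = (70.20·48.18 + 9.610·881.0)/79.81 = 148.5 µg/L.

148 µg/L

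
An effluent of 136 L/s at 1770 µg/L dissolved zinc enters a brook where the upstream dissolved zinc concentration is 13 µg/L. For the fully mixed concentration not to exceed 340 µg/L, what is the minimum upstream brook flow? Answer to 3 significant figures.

Set C_mix = 340: (Q·13.00 + 136.0·1770) / (Q + 136.0) = 340
→ Q = 136.0·(1770 − 340)/(340 − 13.00) = 594.7 L/s.

595 L/s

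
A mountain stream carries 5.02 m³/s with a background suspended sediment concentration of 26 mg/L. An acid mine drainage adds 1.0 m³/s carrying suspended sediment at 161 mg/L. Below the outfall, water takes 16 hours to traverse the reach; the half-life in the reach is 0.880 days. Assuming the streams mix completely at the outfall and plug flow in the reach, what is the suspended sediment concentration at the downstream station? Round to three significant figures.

Mixed concentration C = ΣQC/ΣQ = (5.020·26.00 + 1.000·161.0) / 6.020 = 291.5/6.020 = 48.43 mg/L.
Half-life 0.880 d → k = ln 2 / 0.880 = 0.7877 d⁻¹.
Applying C = C₀e^(−kt): 48.43 × 0.5915 = 28.64 mg/L.

28.6 mg/L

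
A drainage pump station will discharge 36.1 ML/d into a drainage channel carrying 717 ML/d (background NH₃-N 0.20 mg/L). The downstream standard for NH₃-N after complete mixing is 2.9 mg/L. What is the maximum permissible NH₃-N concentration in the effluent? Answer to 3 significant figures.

56.5 mg/L

At the limit, (Qr·Cr + Qe·Cₑ)/(Qr + Qe) = 2.9:
Cₑ = (753.1·2.9 − 717.0·0.2000) / 36.10 = 56.53 mg/L.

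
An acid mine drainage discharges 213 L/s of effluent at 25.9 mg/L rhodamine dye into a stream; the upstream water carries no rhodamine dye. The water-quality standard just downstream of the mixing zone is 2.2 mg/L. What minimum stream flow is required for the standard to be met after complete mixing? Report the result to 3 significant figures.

2290 L/s

Set C_mix = 2.2: (Q·0 + 213.0·25.90) / (Q + 213.0) = 2.2
→ Q = 213.0·(25.90 − 2.2)/(2.2 − 0) = 2295 L/s.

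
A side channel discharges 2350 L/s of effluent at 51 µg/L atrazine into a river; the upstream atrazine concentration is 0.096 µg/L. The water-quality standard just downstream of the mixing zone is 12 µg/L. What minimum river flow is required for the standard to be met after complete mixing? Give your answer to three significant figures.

Set C_mix = 12: (Q·0.09600 + 2350·51.00) / (Q + 2350) = 12
→ Q = 2350·(51.00 − 12)/(12 − 0.09600) = 7699 L/s.

7700 L/s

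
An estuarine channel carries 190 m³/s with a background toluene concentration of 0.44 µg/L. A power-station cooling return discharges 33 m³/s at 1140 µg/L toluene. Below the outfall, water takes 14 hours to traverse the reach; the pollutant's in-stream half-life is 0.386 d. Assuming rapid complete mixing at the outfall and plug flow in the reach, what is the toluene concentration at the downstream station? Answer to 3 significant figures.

After mixing, C = (190.0·0.4400 + 33.00·1140) / 223.0 = 37700/223.0 = 169.1 µg/L.
Half-life 0.386 d → k = ln 2 / 0.386 = 1.796 d⁻¹.
After decay, C = 169.1 × e^(−kt) = 169.1 × 0.3508 = 59.31 µg/L.

59.3 µg/L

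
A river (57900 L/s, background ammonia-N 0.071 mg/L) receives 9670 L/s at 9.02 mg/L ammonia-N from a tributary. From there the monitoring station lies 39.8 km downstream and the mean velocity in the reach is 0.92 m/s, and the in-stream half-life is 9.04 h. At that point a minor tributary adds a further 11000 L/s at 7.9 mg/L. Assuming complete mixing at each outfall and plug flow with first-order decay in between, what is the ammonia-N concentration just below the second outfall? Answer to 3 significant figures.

1.57 mg/L

Mass balance: C = (57900·0.07100 + 9670·9.020) / 67570 = 91330/67570 = 1.352 mg/L; combined flow 67570 L/s.
Travel time t = 39.8·1000 / 0.92 = 43260 s = 12.02 h.
Half-life 9.04 h → k = ln 2 / 9.04 = 0.07668 h⁻¹ = 1.840 d⁻¹.
Decay over the reach: 1.352·exp(−kt) = 1.352·0.3980 = 0.5379 mg/L.
At the second outfall, C = (67570·0.5379 + 11000·7.900) / (67570 + 11000) = 1.569 mg/L.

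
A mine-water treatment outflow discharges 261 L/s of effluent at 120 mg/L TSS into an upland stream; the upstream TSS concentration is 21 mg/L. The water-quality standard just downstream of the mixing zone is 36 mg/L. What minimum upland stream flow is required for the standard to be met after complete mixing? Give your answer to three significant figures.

Set C_mix = 36: (Q·21.00 + 261.0·120.0) / (Q + 261.0) = 36
→ Q = 261.0·(120.0 − 36)/(36 − 21.00) = 1462 L/s.

1460 L/s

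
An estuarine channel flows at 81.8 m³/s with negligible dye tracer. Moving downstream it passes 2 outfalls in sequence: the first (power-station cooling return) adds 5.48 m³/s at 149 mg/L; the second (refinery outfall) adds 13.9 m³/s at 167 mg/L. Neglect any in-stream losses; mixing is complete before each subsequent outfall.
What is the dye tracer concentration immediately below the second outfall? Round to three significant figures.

Outfall 1: combined Q = 87.28 m³/s; C = (81.80·0 + 5.480·149.0)/87.28 = 9.355 mg/L.
Outfall 2: combined Q = 101.2 m³/s; C = (87.28·9.355 + 13.90·167.0)/101.2 = 31.01 mg/L.

31.0 mg/L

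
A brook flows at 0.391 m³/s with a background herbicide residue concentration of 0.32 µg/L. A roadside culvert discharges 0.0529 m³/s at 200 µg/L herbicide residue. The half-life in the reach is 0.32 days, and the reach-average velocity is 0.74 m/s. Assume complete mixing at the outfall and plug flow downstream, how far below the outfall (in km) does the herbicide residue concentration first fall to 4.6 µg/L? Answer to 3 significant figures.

48.9 km

Mass balance: C = (0.3910·0.3200 + 0.05290·200.0) / 0.4439 = 10.71/0.4439 = 24.12 µg/L.
Half-life 0.32 d → k = ln 2 / 0.32 = 2.166 d⁻¹.
Set 24.12·exp(−k·t) = 4.6 → t = ln(24.12/4.6)/k = 66090 s = 18.36 h.
Distance = v·t = 0.74·66090 = 48900 m = 48.90 km.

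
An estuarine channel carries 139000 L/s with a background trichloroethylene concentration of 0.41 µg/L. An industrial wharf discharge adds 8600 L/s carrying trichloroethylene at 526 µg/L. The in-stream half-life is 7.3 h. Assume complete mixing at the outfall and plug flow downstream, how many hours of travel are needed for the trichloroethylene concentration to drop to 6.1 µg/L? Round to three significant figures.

Flow-weighted average: C = (139000·0.4100 + 8600·526.0) / 147600 = 4581000/147600 = 31.03 µg/L.
Half-life 7.3 h → k = ln 2 / 7.3 = 0.09495 h⁻¹ = 2.279 d⁻¹.
31.03·exp(−k·t) = 6.1 → t = ln(31.03/6.1)/k = 61680 s = 17.13 h.

17.1 h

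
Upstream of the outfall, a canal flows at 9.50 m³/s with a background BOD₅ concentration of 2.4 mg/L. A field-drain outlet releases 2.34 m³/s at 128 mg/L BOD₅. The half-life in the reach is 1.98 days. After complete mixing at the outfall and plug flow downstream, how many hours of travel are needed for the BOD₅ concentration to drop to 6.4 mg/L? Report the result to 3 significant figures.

99.3 h

Mixed concentration C = ΣQC/ΣQ = (9.500·2.400 + 2.340·128.0) / 11.84 = 322.3/11.84 = 27.22 mg/L.
Half-life 1.98 d → k = ln 2 / 1.98 = 0.3501 d⁻¹.
27.22·exp(−k·t) = 6.4 → t = ln(27.22/6.4)/k = 357300 s = 99.25 h.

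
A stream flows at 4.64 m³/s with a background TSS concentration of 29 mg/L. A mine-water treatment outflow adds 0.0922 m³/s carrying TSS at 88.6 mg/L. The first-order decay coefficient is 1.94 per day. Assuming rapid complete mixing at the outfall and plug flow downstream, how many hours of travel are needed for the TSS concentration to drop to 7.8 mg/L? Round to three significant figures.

Mass balance: C = (4.640·29.00 + 0.09220·88.60) / 4.732 = 142.7/4.732 = 30.16 mg/L.
30.16·exp(−k·t) = 7.8 → t = ln(30.16/7.8)/k = 60230 s = 16.73 h.

16.7 h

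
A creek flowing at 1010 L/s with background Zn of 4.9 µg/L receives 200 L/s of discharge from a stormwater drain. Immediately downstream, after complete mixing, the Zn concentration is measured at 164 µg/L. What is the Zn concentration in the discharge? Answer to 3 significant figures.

967 µg/L

Mass balance: 1010·4.900 + 200.0·Cₑ = 1210·164.0
→ Cₑ = (1210·164.0 − 1010·4.900) / 200.0 = 967.5 µg/L.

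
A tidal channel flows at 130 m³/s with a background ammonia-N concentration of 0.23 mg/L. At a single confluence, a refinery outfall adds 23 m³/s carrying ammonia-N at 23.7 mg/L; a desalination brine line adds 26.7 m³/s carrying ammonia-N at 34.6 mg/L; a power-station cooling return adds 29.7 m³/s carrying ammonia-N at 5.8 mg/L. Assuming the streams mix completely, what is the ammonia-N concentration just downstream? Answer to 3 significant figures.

After mixing, C = (130.0·0.2300 + 23.00·23.70 + 26.70·34.60 + 29.70·5.800) / 209.4 = 1671/209.4 = 7.980 mg/L.

7.98 mg/L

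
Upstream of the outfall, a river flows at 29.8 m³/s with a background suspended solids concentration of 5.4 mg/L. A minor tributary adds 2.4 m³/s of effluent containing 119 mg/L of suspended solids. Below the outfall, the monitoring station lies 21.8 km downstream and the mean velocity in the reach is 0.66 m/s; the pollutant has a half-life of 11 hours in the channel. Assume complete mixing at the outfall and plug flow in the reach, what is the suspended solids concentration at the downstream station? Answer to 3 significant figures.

7.78 mg/L

After mixing, C = (29.80·5.400 + 2.400·119.0) / 32.20 = 446.5/32.20 = 13.87 mg/L.
Travel time t = 21.8·1000 / 0.66 = 33030 s = 9.175 h.
Half-life 11 h → k = ln 2 / 11 = 0.06301 h⁻¹ = 1.512 d⁻¹.
First-order decay: C = 13.87·exp(−k·t) = 13.87·0.5609 = 7.779 mg/L.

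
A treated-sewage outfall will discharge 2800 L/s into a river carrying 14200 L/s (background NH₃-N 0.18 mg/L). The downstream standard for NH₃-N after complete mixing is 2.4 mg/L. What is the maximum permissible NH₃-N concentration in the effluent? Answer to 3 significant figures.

13.7 mg/L

At the limit, (Qr·Cr + Qe·Cₑ)/(Qr + Qe) = 2.4:
Cₑ = (17000·2.4 − 14200·0.1800) / 2800 = 13.66 mg/L.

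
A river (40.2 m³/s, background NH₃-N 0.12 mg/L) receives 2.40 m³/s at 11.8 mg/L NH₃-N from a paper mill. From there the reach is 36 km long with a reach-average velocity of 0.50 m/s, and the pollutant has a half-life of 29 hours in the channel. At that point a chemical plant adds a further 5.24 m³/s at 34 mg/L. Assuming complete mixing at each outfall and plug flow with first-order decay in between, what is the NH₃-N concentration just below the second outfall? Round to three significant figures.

4.15 mg/L

Mass balance: C = (40.20·0.1200 + 2.400·11.80) / 42.60 = 33.14/42.60 = 0.7780 mg/L; combined flow 42.60 m³/s.
Travel time t = 36·1000 / 0.50 = 72000 s = 20.00 h.
Half-life 29 h → k = ln 2 / 29 = 0.02390 h⁻¹ = 0.5736 d⁻¹.
Decay over the reach: 0.7780·exp(−kt) = 0.7780·0.6200 = 0.4824 mg/L.
Second outfall: C = (42.60·0.4824 + 5.240·34.00)/47.84 = 4.154 mg/L.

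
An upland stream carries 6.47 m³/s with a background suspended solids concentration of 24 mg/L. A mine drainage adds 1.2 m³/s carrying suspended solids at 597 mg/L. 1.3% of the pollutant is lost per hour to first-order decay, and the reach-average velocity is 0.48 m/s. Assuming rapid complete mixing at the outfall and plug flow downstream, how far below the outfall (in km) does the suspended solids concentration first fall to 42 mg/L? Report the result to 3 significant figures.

131 km

After mixing, C = (6.470·24.00 + 1.200·597.0) / 7.670 = 871.7/7.670 = 113.6 mg/L.
1.3%/h lost → k = −ln(1 − 0.013) = 0.01309 h⁻¹.
Set 113.6·exp(−k·t) = 42 → t = ln(113.6/42)/k = 273900 s = 76.07 h.
Distance = v·t = 0.48·273900 = 131500 m = 131.5 km.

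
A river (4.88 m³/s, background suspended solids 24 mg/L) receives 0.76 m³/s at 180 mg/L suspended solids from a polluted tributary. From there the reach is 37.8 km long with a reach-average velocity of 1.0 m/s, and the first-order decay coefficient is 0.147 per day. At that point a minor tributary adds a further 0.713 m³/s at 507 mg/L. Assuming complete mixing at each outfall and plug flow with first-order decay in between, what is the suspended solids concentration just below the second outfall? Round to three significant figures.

Mixed concentration C = ΣQC/ΣQ = (4.880·24.00 + 0.7600·180.0) / 5.640 = 253.9/5.640 = 45.02 mg/L; combined flow 5.640 m³/s.
Travel time t = 37.8·1000 / 1.0 = 37800 s = 10.50 h.
First-order decay: C = 45.02·exp(−k·t) = 45.02·0.9377 = 42.22 mg/L.
Second outfall: C = (5.640·42.22 + 0.7130·507.0)/6.353 = 94.38 mg/L.

94.4 mg/L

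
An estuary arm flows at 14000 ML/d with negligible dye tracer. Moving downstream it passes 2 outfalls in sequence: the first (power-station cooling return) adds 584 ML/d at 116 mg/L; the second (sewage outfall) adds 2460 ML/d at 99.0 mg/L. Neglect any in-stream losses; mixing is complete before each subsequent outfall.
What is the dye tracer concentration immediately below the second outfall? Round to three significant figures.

After outfall 1: Q = 14000 + 584.0 = 14580 ML/d; C = (14000·0 + 584.0·116.0)/14580 = 4.645 mg/L.
After outfall 2: Q = 14580 + 2460 = 17040 ML/d; C = (14580·4.645 + 2460·99.00)/17040 = 18.26 mg/L.

18.3 mg/L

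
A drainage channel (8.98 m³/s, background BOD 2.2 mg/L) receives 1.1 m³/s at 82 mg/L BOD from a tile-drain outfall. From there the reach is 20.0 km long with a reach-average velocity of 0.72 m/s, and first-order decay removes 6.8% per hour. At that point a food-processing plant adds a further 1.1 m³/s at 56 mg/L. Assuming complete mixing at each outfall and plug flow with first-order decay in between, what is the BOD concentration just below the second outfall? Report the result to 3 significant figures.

Mass balance: C = (8.980·2.200 + 1.100·82.00) / 10.08 = 110.0/10.08 = 10.91 mg/L; combined flow 10.08 m³/s.
Travel time t = 20.0·1000 / 0.72 = 27780 s = 7.716 h.
6.8%/h lost → k = −ln(1 − 0.068) = 0.07042 h⁻¹.
First-order decay: C = 10.91·exp(−k·t) = 10.91·0.5808 = 6.335 mg/L.
At the second outfall, C = (10.08·6.335 + 1.100·56.00) / (10.08 + 1.100) = 11.22 mg/L.

11.2 mg/L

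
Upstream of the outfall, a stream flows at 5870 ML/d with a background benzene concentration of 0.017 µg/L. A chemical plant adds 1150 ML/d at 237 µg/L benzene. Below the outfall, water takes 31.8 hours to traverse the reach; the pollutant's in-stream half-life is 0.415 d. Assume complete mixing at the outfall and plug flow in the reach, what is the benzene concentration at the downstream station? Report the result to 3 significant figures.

4.25 µg/L

Mixed concentration C = ΣQC/ΣQ = (5870·0.01700 + 1150·237.0) / 7020 = 272600/7020 = 38.84 µg/L.
Half-life 0.415 d → k = ln 2 / 0.415 = 1.670 d⁻¹.
First-order decay: C = 38.84·exp(−k·t) = 38.84·0.1094 = 4.248 µg/L.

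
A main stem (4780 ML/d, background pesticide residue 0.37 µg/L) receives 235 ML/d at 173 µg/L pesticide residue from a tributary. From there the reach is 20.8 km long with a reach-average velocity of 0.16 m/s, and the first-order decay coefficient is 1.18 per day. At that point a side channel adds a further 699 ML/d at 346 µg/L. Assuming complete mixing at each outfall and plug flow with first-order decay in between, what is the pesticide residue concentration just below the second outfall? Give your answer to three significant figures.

Conservation of mass: C = (4780·0.3700 + 235.0·173.0) / 5015 = 42420/5015 = 8.459 µg/L; combined flow 5015 ML/d.
Travel time t = 20.8·1000 / 0.16 = 130000 s = 36.11 h.
After decay, C = 8.459 × e^(−kt) = 8.459 × 0.1694 = 1.433 µg/L.
At the second outfall, C = (5015·1.433 + 699.0·346.0) / (5015 + 699.0) = 43.58 µg/L.

43.6 µg/L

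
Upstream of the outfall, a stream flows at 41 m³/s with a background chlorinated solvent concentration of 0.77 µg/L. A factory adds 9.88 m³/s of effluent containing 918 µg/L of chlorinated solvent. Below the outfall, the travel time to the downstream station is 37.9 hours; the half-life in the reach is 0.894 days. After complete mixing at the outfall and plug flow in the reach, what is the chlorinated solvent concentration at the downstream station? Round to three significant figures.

Conservation of mass: C = (41.00·0.7700 + 9.880·918.0) / 50.88 = 9101/50.88 = 178.9 µg/L.
Half-life 0.894 d → k = ln 2 / 0.894 = 0.7753 d⁻¹.
First-order decay: C = 178.9·exp(−k·t) = 178.9·0.2939 = 52.58 µg/L.

52.6 µg/L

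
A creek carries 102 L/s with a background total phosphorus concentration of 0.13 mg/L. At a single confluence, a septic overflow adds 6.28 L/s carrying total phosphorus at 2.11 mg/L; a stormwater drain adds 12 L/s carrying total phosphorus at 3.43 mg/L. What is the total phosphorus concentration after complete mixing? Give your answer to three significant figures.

Mass balance: C = (102.0·0.1300 + 6.280·2.110 + 12.00·3.430) / 120.3 = 67.67/120.3 = 0.5626 mg/L.

0.563 mg/L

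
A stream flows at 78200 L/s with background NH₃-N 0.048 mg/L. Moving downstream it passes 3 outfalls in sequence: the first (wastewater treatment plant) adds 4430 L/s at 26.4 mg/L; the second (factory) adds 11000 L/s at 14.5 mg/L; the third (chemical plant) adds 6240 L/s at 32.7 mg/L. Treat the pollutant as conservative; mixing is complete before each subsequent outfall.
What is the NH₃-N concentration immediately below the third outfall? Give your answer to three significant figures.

4.85 mg/L

Below outfall 1: Q → 82630 L/s, C = (78200·0.04800 + 4430·26.40)/82630 = 1.461 mg/L.
Below outfall 2: Q → 93630 L/s, C = (82630·1.461 + 11000·14.50)/93630 = 2.993 mg/L.
Below outfall 3: Q → 99870 L/s, C = (93630·2.993 + 6240·32.70)/99870 = 4.849 mg/L.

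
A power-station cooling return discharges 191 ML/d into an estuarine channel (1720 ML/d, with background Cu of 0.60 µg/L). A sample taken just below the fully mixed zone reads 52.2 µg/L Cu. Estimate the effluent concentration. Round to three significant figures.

517 µg/L

Mass balance: 1720·0.6000 + 191.0·Cₑ = 1911·52.20
→ Cₑ = (1911·52.20 − 1720·0.6000) / 191.0 = 516.9 µg/L.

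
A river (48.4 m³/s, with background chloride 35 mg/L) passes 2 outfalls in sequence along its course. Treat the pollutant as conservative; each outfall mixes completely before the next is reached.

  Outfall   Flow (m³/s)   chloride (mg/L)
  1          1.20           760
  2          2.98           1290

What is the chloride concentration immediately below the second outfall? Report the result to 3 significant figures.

123 mg/L

Below outfall 1: Q → 49.60 m³/s, C = (48.40·35.00 + 1.200·760.0)/49.60 = 52.54 mg/L.
Below outfall 2: Q → 52.58 m³/s, C = (49.60·52.54 + 2.980·1290)/52.58 = 122.7 mg/L.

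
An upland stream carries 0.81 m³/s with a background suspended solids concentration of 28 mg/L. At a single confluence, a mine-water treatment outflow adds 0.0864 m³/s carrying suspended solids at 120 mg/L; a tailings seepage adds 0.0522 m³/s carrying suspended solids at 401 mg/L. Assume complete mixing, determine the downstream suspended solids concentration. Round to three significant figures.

56.9 mg/L

Mass balance: C = (0.8100·28.00 + 0.08640·120.0 + 0.05220·401.0) / 0.9486 = 53.98/0.9486 = 56.91 mg/L.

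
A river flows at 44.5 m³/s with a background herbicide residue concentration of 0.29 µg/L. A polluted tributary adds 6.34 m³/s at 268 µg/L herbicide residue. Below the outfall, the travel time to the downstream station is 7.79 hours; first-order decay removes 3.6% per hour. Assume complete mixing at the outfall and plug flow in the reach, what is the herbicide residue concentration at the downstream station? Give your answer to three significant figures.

Conservation of mass: C = (44.50·0.2900 + 6.340·268.0) / 50.84 = 1712/50.84 = 33.67 µg/L.
3.6%/h lost → k = −ln(1 − 0.036) = 0.03666 h⁻¹.
First-order decay: C = 33.67·exp(−k·t) = 33.67·0.7516 = 25.31 µg/L.

25.3 µg/L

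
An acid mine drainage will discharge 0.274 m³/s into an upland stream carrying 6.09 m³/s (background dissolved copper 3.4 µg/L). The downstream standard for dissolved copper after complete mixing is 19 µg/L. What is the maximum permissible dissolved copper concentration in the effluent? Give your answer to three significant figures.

At the limit, (Qr·Cr + Qe·Cₑ)/(Qr + Qe) = 19:
Cₑ = (6.364·19 − 6.090·3.400) / 0.2740 = 365.7 µg/L.

366 µg/L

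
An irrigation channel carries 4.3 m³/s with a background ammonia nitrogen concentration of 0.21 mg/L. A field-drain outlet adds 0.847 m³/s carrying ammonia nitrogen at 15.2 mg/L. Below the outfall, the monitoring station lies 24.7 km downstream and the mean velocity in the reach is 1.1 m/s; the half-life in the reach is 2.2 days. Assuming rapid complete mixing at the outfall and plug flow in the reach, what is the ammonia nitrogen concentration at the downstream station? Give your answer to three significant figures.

2.47 mg/L

After mixing, C = (4.300·0.2100 + 0.8470·15.20) / 5.147 = 13.78/5.147 = 2.677 mg/L.
Travel time t = 24.7·1000 / 1.1 = 22450 s = 6.237 h.
Half-life 2.2 d → k = ln 2 / 2.2 = 0.3151 d⁻¹.
First-order decay: C = 2.677·exp(−k·t) = 2.677·0.9214 = 2.466 mg/L.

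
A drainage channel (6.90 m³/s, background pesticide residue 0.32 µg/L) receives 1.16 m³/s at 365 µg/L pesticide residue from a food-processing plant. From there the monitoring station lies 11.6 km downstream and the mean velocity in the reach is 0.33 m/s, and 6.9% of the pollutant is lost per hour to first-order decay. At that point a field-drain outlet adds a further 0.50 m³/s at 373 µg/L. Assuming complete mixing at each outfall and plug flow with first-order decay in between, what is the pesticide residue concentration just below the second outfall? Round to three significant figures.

Conservation of mass: C = (6.900·0.3200 + 1.160·365.0) / 8.060 = 425.6/8.060 = 52.80 µg/L; combined flow 8.060 m³/s.
Travel time t = 11.6·1000 / 0.33 = 35150 s = 9.764 h.
6.9%/h lost → k = −ln(1 − 0.069) = 0.07150 h⁻¹.
Applying C = C₀e^(−kt): 52.80 × 0.4975 = 26.27 µg/L.
Second outfall: C = (8.060·26.27 + 0.5000·373.0)/8.560 = 46.52 µg/L.

46.5 µg/L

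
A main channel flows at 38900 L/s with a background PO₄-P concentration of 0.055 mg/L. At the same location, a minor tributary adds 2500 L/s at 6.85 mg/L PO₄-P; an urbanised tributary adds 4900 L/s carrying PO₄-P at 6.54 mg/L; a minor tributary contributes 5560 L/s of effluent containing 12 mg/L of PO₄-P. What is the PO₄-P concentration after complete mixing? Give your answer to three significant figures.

2.28 mg/L

Conservation of mass: C = (38900·0.05500 + 2500·6.850 + 4900·6.540 + 5560·12.00) / 51860 = 118000/51860 = 2.276 mg/L.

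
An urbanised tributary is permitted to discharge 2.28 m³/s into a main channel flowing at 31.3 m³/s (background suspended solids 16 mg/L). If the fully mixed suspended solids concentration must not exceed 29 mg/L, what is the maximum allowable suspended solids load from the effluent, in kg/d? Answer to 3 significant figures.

Mass balance at the limit: 31.30·16.00 + 2.280·Cₑ = 33.58·29 → Cₑ = 207.5 mg/L.
Load = 2.280 m³/s × 207.5 g/m³ × 86 400 s/d = 40870 kg/d.

40900 kg/d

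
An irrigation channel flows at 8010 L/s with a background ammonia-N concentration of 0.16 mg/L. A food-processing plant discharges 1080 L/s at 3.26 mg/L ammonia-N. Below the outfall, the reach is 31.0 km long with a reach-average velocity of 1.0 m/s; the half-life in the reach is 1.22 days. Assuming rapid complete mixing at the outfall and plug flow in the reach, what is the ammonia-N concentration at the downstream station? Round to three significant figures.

0.431 mg/L

Mass balance: C = (8010·0.1600 + 1080·3.260) / 9090 = 4802/9090 = 0.5283 mg/L.
Travel time t = 31.0·1000 / 1.0 = 31000 s = 8.611 h.
Half-life 1.22 d → k = ln 2 / 1.22 = 0.5682 d⁻¹.
Decay over the reach: 0.5283·exp(−kt) = 0.5283·0.8156 = 0.4309 mg/L.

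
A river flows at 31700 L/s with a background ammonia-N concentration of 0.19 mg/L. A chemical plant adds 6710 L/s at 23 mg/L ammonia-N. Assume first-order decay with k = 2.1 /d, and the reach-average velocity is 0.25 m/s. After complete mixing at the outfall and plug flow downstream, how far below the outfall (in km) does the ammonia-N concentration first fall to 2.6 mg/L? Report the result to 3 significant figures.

Conservation of mass: C = (31700·0.1900 + 6710·23.00) / 38410 = 160400/38410 = 4.175 mg/L.
Set 4.175·exp(−k·t) = 2.6 → t = ln(4.175/2.6)/k = 19480 s = 5.412 h.
Distance = v·t = 0.25·19480 = 4871 m = 4.871 km.

4.87 km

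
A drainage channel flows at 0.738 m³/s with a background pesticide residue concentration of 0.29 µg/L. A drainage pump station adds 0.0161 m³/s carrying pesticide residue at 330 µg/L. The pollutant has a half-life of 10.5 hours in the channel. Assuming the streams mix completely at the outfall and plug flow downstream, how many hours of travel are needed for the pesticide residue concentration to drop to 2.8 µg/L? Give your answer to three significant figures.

14.6 h

Mixed concentration C = ΣQC/ΣQ = (0.7380·0.2900 + 0.01610·330.0) / 0.7541 = 5.527/0.7541 = 7.329 µg/L.
Half-life 10.5 h → k = ln 2 / 10.5 = 0.06601 h⁻¹ = 1.584 d⁻¹.
7.329·exp(−k·t) = 2.8 → t = ln(7.329/2.8)/k = 52480 s = 14.58 h.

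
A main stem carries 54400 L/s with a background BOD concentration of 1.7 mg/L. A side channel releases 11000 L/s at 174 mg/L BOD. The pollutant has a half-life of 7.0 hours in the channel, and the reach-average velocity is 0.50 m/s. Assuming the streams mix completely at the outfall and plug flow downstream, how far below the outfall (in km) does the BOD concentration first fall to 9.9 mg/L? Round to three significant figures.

20.6 km

Mixed concentration C = ΣQC/ΣQ = (54400·1.700 + 11000·174.0) / 65400 = 2006000/65400 = 30.68 mg/L.
Half-life 7.0 h → k = ln 2 / 7.0 = 0.09902 h⁻¹ = 2.377 d⁻¹.
Set 30.68·exp(−k·t) = 9.9 → t = ln(30.68/9.9)/k = 41120 s = 11.42 h.
Distance = v·t = 0.50·41120 = 20560 m = 20.56 km.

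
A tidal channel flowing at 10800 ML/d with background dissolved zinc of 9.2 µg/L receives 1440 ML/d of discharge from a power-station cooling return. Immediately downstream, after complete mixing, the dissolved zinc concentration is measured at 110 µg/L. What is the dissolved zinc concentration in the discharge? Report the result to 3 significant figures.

Mass balance: 10800·9.200 + 1440·Cₑ = 12240·110.0
→ Cₑ = (12240·110.0 − 10800·9.200) / 1440 = 866.0 µg/L.

866 µg/L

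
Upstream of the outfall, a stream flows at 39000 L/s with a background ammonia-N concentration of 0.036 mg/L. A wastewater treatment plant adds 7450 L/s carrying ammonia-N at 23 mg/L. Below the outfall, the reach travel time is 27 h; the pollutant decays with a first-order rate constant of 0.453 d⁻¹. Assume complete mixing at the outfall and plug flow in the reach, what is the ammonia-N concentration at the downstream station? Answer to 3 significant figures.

Conservation of mass: C = (39000·0.03600 + 7450·23.00) / 46450 = 172800/46450 = 3.719 mg/L.
Applying C = C₀e^(−kt): 3.719 × 0.6007 = 2.234 mg/L.

2.23 mg/L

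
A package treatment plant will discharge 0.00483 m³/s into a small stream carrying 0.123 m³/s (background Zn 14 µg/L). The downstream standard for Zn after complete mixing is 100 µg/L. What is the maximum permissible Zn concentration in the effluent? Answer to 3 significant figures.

2290 µg/L

At the limit, (Qr·Cr + Qe·Cₑ)/(Qr + Qe) = 100:
Cₑ = (0.1278·100 − 0.1230·14.00) / 0.004830 = 2290 µg/L.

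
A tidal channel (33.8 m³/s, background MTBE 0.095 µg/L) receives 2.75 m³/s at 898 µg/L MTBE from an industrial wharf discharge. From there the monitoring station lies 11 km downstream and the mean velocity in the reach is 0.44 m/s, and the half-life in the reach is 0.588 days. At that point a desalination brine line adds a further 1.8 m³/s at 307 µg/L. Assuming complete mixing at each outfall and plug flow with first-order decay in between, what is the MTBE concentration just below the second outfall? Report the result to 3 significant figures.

Mixed concentration C = ΣQC/ΣQ = (33.80·0.09500 + 2.750·898.0) / 36.55 = 2473/36.55 = 67.65 µg/L; combined flow 36.55 m³/s.
Travel time t = 11·1000 / 0.44 = 25000 s = 6.944 h.
Half-life 0.588 d → k = ln 2 / 0.588 = 1.179 d⁻¹.
Decay over the reach: 67.65·exp(−kt) = 67.65·0.7110 = 48.10 µg/L.
Second outfall: C = (36.55·48.10 + 1.800·307.0)/38.35 = 60.25 µg/L.

60.3 µg/L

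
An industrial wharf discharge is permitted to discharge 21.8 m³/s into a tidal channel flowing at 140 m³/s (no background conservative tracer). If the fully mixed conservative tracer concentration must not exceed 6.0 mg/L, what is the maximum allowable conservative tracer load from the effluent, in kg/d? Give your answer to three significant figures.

83900 kg/d

Mass balance at the limit: 140.0·0 + 21.80·Cₑ = 161.8·6.0 → Cₑ = 44.53 mg/L.
Load = 21.80 m³/s × 44.53 g/m³ × 86 400 s/d = 83880 kg/d.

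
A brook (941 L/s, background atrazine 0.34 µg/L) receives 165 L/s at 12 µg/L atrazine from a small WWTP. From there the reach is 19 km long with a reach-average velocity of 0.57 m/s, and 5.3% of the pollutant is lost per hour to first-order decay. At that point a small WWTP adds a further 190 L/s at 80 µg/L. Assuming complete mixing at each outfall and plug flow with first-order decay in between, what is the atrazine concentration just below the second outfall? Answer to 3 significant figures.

12.8 µg/L

Mass balance: C = (941.0·0.3400 + 165.0·12.00) / 1106 = 2300/1106 = 2.080 µg/L; combined flow 1106 L/s.
Travel time t = 19·1000 / 0.57 = 33330 s = 9.259 h.
5.3%/h lost → k = −ln(1 − 0.053) = 0.05446 h⁻¹.
First-order decay: C = 2.080·exp(−k·t) = 2.080·0.6040 = 1.256 µg/L.
At the second outfall, C = (1106·1.256 + 190.0·80.00) / (1106 + 190.0) = 12.80 µg/L.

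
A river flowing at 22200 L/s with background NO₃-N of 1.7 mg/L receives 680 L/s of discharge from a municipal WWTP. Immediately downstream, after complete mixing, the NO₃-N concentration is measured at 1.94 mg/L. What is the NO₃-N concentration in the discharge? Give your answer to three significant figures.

9.78 mg/L

Mass balance: 22200·1.700 + 680.0·Cₑ = 22880·1.940
→ Cₑ = (22880·1.940 − 22200·1.700) / 680.0 = 9.775 mg/L.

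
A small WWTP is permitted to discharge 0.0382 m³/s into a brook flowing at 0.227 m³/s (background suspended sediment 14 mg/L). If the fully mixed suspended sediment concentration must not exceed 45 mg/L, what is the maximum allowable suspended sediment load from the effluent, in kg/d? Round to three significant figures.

Mass balance at the limit: 0.2270·14.00 + 0.03820·Cₑ = 0.2652·45 → Cₑ = 229.2 mg/L.
Load = 0.03820 m³/s × 229.2 g/m³ × 86 400 s/d = 756.5 kg/d.

757 kg/d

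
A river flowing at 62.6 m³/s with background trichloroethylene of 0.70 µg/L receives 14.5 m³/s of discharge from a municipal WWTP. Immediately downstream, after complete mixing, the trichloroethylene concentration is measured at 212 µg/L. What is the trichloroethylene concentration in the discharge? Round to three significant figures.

1120 µg/L

Mass balance: 62.60·0.7000 + 14.50·Cₑ = 77.10·212.0
→ Cₑ = (77.10·212.0 − 62.60·0.7000) / 14.50 = 1124 µg/L.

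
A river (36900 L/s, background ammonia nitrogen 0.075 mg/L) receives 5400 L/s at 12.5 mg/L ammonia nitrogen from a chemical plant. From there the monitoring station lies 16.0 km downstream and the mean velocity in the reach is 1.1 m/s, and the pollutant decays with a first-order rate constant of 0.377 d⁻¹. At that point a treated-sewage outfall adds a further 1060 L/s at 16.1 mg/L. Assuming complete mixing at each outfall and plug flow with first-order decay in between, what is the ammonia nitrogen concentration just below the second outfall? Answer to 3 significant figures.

Mass balance: C = (36900·0.07500 + 5400·12.50) / 42300 = 70270/42300 = 1.661 mg/L; combined flow 42300 L/s.
Travel time t = 16.0·1000 / 1.1 = 14550 s = 4.040 h.
After decay, C = 1.661 × e^(−kt) = 1.661 × 0.9385 = 1.559 mg/L.
At the second outfall, C = (42300·1.559 + 1060·16.10) / (42300 + 1060) = 1.914 mg/L.

1.91 mg/L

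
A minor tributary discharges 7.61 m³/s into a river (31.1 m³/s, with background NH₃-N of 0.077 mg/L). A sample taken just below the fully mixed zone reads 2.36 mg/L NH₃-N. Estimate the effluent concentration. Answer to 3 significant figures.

Mass balance: 31.10·0.07700 + 7.610·Cₑ = 38.71·2.360
→ Cₑ = (38.71·2.360 − 31.10·0.07700) / 7.610 = 11.69 mg/L.

11.7 mg/L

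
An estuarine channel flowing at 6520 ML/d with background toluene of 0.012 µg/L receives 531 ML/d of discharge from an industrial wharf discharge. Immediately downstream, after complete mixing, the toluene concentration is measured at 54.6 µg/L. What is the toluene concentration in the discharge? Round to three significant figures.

725 µg/L

Mass balance: 6520·0.01200 + 531.0·Cₑ = 7051·54.60
→ Cₑ = (7051·54.60 − 6520·0.01200) / 531.0 = 724.9 µg/L.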